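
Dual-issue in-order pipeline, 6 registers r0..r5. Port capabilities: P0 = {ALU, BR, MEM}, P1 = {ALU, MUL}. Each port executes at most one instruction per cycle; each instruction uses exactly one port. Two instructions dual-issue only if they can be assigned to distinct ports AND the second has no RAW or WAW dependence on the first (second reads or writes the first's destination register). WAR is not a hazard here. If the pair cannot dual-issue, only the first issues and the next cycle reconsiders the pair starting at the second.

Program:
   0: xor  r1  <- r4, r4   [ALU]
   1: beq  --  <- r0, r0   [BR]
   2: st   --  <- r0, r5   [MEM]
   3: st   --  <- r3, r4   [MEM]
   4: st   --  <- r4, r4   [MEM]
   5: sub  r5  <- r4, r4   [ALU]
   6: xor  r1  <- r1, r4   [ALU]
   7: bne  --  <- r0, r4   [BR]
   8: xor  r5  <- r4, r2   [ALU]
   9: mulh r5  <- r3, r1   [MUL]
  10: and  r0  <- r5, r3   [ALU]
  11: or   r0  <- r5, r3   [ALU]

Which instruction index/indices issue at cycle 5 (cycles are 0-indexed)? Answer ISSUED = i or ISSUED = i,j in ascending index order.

ISSUED = 8

  cy0 -> i0,i1 (xor;beq) dual
  cy1 -> i2 (st) no-port MEM/MEM
  cy2 -> i3 (st) no-port MEM/MEM
  cy3 -> i4,i5 (st;sub) dual
  cy4 -> i6,i7 (xor;bne) dual
  cy5 -> i8 (xor) WAW r5
  cy6 -> i9 (mulh) RAW r5
  cy7 -> i10 (and) WAW r0
  cy8 -> i11 (or) tail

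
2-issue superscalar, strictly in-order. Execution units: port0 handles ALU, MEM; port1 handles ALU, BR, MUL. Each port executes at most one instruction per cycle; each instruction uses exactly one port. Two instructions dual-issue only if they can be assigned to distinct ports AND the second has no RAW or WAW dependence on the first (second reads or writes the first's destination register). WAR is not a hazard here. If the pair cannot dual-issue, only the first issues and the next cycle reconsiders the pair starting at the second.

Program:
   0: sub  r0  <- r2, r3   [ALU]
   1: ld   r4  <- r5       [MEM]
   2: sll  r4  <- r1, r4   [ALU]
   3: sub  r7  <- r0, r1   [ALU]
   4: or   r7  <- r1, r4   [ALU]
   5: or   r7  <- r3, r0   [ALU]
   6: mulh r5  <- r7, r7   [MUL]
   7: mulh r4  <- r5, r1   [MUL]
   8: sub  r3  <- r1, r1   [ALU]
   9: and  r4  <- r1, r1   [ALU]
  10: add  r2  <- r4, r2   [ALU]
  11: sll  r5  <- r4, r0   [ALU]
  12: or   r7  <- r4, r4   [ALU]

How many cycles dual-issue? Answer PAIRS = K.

[0] i0&i1  sub/ld  -- 2-wide
[1] i2&i3  sll/sub  -- 2-wide
[2] i4  or  -- WAW r7
[3] i5  or  -- RAW r7
[4] i6  mulh  -- no-port MUL/MUL
[5] i7&i8  mulh/sub  -- 2-wide
[6] i9  and  -- RAW r4
[7] i10&i11  add/sll  -- 2-wide
[8] i12  or  -- tail

PAIRS = 4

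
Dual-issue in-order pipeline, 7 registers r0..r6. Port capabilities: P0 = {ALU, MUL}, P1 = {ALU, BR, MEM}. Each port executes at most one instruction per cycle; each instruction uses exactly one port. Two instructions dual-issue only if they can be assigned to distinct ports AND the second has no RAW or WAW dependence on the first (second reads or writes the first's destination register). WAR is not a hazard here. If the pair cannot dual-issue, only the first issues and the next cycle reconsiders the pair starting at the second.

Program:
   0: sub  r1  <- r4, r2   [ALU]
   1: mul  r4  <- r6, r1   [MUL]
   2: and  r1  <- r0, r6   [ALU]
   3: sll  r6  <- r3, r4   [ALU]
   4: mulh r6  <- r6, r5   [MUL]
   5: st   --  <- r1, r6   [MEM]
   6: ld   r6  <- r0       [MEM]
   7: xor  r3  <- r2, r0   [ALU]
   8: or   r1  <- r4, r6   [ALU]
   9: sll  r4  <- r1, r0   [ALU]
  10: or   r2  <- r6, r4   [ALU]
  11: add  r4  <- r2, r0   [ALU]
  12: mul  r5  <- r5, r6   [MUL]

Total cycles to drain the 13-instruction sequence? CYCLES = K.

[0] i0  sub.ALU  -- RAW r1
[1] i1&i2  mul.MUL+and.ALU  -- 2-wide
[2] i3  sll.ALU  -- RAW+WAW r6
[3] i4  mulh.MUL  -- RAW r6
[4] i5  st.MEM  -- no-port MEM/MEM
[5] i6&i7  ld.MEM+xor.ALU  -- 2-wide
[6] i8  or.ALU  -- RAW r1
[7] i9  sll.ALU  -- RAW r4
[8] i10  or.ALU  -- RAW r2
[9] i11&i12  add.ALU+mul.MUL  -- 2-wide

CYCLES = 10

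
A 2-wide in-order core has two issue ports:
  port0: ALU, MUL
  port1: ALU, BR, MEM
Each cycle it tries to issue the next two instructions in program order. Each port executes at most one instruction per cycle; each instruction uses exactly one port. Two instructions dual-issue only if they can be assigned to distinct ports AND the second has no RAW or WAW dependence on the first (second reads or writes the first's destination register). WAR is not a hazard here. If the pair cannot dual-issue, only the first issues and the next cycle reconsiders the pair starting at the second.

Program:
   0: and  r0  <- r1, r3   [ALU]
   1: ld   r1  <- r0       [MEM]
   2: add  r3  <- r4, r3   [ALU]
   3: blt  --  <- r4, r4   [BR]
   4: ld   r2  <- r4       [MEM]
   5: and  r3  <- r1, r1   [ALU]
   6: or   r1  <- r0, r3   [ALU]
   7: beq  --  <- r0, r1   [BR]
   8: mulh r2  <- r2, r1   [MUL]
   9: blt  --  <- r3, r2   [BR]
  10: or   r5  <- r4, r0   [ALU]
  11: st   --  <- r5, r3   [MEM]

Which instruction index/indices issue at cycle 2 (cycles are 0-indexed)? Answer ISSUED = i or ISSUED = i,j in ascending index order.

  cy0 -> i0 (and) RAW r0
  cy1 -> i1/i2 (ld+add) pair
  cy2 -> i3 (blt) no-port BR/MEM
  cy3 -> i4/i5 (ld+and) pair
  cy4 -> i6 (or) RAW r1
  cy5 -> i7/i8 (beq+mulh) pair
  cy6 -> i9/i10 (blt+or) pair
  cy7 -> i11 (st) tail

ISSUED = 3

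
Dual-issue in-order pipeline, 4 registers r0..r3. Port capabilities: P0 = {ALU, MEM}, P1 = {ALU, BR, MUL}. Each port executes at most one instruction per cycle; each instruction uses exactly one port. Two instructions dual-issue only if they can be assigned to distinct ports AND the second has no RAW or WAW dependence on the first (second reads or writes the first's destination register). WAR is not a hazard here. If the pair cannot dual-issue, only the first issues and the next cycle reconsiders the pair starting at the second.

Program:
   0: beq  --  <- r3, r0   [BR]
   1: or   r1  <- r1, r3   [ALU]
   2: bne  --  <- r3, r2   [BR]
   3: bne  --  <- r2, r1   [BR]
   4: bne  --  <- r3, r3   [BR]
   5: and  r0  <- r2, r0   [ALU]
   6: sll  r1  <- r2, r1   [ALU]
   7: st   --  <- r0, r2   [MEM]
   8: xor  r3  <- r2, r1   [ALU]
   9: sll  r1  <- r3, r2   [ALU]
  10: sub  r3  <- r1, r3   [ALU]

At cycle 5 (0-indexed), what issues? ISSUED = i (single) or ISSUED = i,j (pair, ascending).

ISSUED = 8

#0 head=0: beq;or i0+i1 dual
#1 head=2: bne i2 no-port BR/BR
#2 head=3: bne i3 no-port BR/BR
#3 head=4: bne;and i4+i5 dual
#4 head=6: sll;st i6+i7 dual
#5 head=8: xor i8 RAW r3
#6 head=9: sll i9 RAW r1
#7 head=10: sub i10 tail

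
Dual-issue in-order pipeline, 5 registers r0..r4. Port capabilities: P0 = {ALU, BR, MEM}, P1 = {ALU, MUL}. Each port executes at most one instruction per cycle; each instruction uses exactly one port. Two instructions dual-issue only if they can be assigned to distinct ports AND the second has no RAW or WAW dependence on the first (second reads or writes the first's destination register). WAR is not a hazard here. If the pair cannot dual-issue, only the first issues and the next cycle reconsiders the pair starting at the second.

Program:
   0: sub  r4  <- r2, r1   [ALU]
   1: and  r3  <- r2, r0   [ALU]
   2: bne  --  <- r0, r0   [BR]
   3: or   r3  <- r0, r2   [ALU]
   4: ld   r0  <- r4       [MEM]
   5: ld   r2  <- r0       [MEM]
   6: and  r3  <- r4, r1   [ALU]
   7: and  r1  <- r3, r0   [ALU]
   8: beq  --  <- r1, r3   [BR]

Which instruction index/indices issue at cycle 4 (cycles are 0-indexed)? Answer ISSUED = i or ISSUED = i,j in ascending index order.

0. sub/and @i0/i1  | pair
1. bne/or @i2/i3  | pair
2. ld @i4  | no-port MEM/MEM
3. ld/and @i5/i6  | pair
4. and @i7  | RAW r1
5. beq @i8  | tail

ISSUED = 7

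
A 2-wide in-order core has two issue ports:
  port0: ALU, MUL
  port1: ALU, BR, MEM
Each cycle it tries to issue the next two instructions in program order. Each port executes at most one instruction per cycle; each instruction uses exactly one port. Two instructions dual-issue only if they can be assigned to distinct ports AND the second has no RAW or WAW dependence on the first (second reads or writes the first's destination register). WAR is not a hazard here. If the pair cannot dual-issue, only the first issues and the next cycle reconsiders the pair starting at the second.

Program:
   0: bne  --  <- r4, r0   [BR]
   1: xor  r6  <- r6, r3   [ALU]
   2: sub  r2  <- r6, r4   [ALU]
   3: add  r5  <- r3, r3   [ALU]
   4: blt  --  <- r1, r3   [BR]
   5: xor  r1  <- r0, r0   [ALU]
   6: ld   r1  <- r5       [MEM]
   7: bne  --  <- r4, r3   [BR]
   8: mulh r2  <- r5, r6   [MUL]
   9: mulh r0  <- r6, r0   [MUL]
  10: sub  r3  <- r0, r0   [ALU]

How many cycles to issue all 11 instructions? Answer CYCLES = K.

CYCLES = 7

#0 head=0: bne/xor i0+i1 2-wide
#1 head=2: sub/add i2+i3 2-wide
#2 head=4: blt/xor i4+i5 2-wide
#3 head=6: ld i6 no-port MEM/BR
#4 head=7: bne/mulh i7+i8 2-wide
#5 head=9: mulh i9 RAW r0
#6 head=10: sub i10 tail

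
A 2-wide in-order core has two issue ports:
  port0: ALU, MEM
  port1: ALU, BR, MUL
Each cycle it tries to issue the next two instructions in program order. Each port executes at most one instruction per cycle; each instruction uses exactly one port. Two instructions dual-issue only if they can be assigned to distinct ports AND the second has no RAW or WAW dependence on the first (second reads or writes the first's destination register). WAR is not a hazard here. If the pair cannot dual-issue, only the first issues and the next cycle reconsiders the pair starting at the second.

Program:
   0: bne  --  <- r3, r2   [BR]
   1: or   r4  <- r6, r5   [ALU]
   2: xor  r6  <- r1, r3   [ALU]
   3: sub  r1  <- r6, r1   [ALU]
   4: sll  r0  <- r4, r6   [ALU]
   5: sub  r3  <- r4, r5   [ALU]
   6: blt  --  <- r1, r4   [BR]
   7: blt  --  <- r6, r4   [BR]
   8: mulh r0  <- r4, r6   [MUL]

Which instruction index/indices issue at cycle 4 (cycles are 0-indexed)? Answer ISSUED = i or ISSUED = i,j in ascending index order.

ISSUED = 7

t=0 i0+i1:bne.BR or.ALU ; pair
t=1 i2:xor.ALU ; RAW r6
t=2 i3+i4:sub.ALU sll.ALU ; pair
t=3 i5+i6:sub.ALU blt.BR ; pair
t=4 i7:blt.BR ; no-port BR/MUL
t=5 i8:mulh.MUL ; tail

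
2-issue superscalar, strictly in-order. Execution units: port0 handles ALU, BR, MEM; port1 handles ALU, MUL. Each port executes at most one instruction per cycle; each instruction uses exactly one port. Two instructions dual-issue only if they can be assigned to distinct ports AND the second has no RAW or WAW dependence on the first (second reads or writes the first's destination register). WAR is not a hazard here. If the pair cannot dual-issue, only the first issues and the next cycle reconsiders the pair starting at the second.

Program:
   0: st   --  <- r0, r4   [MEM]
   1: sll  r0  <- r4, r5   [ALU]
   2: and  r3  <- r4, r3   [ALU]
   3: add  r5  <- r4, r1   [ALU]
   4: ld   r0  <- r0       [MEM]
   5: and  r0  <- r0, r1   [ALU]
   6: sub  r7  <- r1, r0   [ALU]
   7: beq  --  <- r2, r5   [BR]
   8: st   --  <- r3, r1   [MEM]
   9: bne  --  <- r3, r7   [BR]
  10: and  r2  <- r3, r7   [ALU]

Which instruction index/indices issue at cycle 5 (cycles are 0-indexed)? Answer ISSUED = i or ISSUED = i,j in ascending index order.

#0 head=0: st/sll i0/i1 pair
#1 head=2: and/add i2/i3 pair
#2 head=4: ld i4 RAW+WAW r0
#3 head=5: and i5 RAW r0
#4 head=6: sub/beq i6/i7 pair
#5 head=8: st i8 no-port MEM/BR
#6 head=9: bne/and i9/i10 pair

ISSUED = 8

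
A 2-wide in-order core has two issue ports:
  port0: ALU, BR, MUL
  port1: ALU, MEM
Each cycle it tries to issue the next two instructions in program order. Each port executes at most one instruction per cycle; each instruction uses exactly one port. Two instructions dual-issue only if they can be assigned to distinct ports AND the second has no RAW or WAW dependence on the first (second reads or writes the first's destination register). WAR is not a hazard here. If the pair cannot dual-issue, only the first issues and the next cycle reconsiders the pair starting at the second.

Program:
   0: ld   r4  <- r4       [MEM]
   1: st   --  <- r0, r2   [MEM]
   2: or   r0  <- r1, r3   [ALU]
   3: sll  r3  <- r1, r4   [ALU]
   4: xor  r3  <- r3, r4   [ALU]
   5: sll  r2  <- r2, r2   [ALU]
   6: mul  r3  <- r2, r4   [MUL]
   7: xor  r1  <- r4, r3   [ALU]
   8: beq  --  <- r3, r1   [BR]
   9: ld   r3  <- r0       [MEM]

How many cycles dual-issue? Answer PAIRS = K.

PAIRS = 3

#0 head=0: ld.MEM i0 no-port MEM/MEM
#1 head=1: st.MEM/or.ALU i1&i2 2-wide
#2 head=3: sll.ALU i3 RAW+WAW r3
#3 head=4: xor.ALU/sll.ALU i4&i5 2-wide
#4 head=6: mul.MUL i6 RAW r3
#5 head=7: xor.ALU i7 RAW r1
#6 head=8: beq.BR/ld.MEM i8&i9 2-wide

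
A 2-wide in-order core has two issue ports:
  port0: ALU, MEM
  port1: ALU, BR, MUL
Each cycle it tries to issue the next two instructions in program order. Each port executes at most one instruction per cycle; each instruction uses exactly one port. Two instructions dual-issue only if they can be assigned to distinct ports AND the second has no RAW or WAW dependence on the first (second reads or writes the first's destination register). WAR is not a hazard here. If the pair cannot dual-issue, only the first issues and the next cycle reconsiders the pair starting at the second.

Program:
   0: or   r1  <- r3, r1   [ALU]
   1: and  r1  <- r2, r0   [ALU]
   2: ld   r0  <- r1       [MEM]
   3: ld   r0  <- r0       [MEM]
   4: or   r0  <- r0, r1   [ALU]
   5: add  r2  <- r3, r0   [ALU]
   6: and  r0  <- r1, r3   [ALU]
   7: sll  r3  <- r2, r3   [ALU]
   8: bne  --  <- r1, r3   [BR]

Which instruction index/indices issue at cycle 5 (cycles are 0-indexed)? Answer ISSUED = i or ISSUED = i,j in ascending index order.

#0 head=0: or i0 WAW r1
#1 head=1: and i1 RAW r1
#2 head=2: ld i2 no-port MEM/MEM
#3 head=3: ld i3 RAW+WAW r0
#4 head=4: or i4 RAW r0
#5 head=5: add and i5/i6 dual
#6 head=7: sll i7 RAW r3
#7 head=8: bne i8 tail

ISSUED = 5,6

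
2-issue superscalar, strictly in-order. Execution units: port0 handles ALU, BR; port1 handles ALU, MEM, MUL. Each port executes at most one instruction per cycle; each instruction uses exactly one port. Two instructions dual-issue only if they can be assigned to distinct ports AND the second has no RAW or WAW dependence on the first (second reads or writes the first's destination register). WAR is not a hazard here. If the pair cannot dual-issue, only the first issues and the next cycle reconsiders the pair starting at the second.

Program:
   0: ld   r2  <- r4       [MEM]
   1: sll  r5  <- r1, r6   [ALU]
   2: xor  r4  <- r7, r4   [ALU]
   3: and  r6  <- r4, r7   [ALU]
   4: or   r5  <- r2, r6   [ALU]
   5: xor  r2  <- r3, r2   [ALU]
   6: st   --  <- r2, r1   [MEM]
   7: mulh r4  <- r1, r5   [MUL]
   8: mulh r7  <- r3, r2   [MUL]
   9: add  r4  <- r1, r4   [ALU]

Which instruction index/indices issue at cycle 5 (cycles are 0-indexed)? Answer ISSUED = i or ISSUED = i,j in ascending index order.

c0: i0&i1 ld+sll  pair
c1: i2 xor  RAW r4
c2: i3 and  RAW r6
c3: i4&i5 or+xor  pair
c4: i6 st  no-port MEM/MUL
c5: i7 mulh  no-port MUL/MUL
c6: i8&i9 mulh+add  pair

ISSUED = 7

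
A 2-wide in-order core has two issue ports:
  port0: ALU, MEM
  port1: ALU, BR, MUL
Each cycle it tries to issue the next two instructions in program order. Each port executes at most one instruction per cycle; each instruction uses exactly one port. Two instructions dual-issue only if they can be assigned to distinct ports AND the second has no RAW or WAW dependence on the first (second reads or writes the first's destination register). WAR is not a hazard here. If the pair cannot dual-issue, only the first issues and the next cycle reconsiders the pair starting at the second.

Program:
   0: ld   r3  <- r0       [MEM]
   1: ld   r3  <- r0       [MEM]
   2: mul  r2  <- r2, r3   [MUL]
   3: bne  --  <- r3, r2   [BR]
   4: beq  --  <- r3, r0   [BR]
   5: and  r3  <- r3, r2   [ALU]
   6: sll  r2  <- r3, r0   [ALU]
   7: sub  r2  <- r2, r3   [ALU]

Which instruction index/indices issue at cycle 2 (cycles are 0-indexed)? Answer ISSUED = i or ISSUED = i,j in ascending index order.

ISSUED = 2

#0 head=0: ld.MEM i0 no-port MEM/MEM
#1 head=1: ld.MEM i1 RAW r3
#2 head=2: mul.MUL i2 no-port MUL/BR
#3 head=3: bne.BR i3 no-port BR/BR
#4 head=4: beq.BR and.ALU i4&i5 2-wide
#5 head=6: sll.ALU i6 RAW+WAW r2
#6 head=7: sub.ALU i7 tail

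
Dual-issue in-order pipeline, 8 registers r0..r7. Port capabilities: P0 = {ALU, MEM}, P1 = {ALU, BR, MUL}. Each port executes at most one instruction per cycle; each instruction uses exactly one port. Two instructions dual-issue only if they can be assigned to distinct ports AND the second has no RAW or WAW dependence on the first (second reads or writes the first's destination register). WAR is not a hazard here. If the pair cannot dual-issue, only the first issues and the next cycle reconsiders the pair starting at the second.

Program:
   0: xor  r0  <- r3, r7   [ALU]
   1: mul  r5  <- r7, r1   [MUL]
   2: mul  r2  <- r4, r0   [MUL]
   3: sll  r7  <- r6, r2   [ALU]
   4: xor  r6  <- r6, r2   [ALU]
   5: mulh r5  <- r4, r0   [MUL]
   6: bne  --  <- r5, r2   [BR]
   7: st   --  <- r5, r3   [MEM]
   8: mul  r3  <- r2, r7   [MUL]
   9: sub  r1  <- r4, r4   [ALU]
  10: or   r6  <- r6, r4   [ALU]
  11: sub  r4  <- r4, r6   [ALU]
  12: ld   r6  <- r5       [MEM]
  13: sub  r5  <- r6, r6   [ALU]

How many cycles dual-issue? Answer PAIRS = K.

PAIRS = 5

c0: i0+i1 xor.ALU mul.MUL  pair
c1: i2 mul.MUL  RAW r2
c2: i3+i4 sll.ALU xor.ALU  pair
c3: i5 mulh.MUL  no-port MUL/BR
c4: i6+i7 bne.BR st.MEM  pair
c5: i8+i9 mul.MUL sub.ALU  pair
c6: i10 or.ALU  RAW r6
c7: i11+i12 sub.ALU ld.MEM  pair
c8: i13 sub.ALU  tail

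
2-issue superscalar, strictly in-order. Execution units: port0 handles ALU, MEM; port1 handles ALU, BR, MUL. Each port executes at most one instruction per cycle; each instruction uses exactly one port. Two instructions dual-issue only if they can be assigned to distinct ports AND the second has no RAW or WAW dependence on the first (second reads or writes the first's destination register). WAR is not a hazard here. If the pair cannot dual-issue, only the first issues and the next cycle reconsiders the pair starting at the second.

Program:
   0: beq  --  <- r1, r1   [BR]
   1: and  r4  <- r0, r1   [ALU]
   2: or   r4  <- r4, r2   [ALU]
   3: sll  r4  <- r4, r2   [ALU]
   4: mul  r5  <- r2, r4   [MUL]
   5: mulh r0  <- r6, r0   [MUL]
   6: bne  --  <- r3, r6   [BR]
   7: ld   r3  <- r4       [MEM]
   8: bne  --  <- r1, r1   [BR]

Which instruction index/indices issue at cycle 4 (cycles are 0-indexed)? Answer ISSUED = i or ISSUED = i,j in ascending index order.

ISSUED = 5

#0 head=0: beq;and i0+i1 pair
#1 head=2: or i2 RAW+WAW r4
#2 head=3: sll i3 RAW r4
#3 head=4: mul i4 no-port MUL/MUL
#4 head=5: mulh i5 no-port MUL/BR
#5 head=6: bne;ld i6+i7 pair
#6 head=8: bne i8 tail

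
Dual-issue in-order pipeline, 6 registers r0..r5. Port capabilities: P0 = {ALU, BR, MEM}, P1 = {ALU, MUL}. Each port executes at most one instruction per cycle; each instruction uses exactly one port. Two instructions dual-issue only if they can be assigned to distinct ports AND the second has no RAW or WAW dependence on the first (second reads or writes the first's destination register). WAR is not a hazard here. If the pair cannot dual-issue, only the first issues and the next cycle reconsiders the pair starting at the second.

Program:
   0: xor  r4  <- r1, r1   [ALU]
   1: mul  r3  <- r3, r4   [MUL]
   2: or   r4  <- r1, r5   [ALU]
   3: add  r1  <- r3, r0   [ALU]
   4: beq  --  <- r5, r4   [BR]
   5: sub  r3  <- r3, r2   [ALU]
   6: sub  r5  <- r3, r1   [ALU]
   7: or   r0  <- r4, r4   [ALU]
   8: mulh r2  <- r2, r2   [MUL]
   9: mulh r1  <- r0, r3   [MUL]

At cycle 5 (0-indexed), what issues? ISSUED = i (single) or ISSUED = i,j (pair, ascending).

ISSUED = 8

0. xor.ALU @i0  | RAW r4
1. mul.MUL+or.ALU @i1/i2  | pair
2. add.ALU+beq.BR @i3/i4  | pair
3. sub.ALU @i5  | RAW r3
4. sub.ALU+or.ALU @i6/i7  | pair
5. mulh.MUL @i8  | no-port MUL/MUL
6. mulh.MUL @i9  | tail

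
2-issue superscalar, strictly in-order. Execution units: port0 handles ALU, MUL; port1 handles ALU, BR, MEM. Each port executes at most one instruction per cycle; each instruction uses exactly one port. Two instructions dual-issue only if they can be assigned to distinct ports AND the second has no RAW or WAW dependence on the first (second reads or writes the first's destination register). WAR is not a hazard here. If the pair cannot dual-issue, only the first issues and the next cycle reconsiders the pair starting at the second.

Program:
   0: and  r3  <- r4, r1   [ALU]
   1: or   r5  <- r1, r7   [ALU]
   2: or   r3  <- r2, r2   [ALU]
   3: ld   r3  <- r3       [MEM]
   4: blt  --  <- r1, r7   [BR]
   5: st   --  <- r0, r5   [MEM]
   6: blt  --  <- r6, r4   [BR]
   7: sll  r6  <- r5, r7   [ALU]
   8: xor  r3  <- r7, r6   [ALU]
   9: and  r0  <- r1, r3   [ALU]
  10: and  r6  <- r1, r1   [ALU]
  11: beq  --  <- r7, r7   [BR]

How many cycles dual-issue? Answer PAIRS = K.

c0: i0&i1 and.ALU or.ALU  2-wide
c1: i2 or.ALU  RAW+WAW r3
c2: i3 ld.MEM  no-port MEM/BR
c3: i4 blt.BR  no-port BR/MEM
c4: i5 st.MEM  no-port MEM/BR
c5: i6&i7 blt.BR sll.ALU  2-wide
c6: i8 xor.ALU  RAW r3
c7: i9&i10 and.ALU and.ALU  2-wide
c8: i11 beq.BR  tail

PAIRS = 3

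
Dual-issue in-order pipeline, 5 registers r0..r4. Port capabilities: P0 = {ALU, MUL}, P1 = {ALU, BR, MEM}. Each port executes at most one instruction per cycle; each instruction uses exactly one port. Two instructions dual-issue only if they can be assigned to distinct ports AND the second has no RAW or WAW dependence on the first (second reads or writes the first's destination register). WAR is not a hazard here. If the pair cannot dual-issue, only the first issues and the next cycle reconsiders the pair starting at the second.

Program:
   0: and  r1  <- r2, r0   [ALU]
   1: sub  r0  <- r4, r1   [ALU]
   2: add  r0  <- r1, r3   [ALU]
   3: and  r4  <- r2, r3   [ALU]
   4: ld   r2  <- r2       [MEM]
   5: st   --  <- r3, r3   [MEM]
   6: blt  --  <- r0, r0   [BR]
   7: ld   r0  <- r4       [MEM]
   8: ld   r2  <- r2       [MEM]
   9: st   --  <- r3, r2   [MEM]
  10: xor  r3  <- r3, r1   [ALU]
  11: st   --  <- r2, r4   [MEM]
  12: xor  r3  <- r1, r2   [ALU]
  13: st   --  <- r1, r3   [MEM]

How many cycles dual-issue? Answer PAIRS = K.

PAIRS = 3

c0: i0 and  RAW r1
c1: i1 sub  WAW r0
c2: i2+i3 add and  pair
c3: i4 ld  no-port MEM/MEM
c4: i5 st  no-port MEM/BR
c5: i6 blt  no-port BR/MEM
c6: i7 ld  no-port MEM/MEM
c7: i8 ld  no-port MEM/MEM
c8: i9+i10 st xor  pair
c9: i11+i12 st xor  pair
c10: i13 st  tail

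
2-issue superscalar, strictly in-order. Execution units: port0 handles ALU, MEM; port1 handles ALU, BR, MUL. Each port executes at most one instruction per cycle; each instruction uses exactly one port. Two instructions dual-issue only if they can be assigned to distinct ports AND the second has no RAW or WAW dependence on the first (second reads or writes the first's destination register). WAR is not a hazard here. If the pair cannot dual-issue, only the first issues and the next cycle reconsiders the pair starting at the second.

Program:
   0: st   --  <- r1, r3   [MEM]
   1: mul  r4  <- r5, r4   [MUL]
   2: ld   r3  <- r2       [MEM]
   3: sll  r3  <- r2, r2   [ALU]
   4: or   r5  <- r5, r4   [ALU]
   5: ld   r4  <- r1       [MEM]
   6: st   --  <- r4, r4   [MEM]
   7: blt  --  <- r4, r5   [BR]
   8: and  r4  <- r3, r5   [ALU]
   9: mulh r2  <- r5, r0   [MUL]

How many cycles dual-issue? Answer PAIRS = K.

PAIRS = 4

c0: i0+i1 st+mul  dual
c1: i2 ld  WAW r3
c2: i3+i4 sll+or  dual
c3: i5 ld  no-port MEM/MEM
c4: i6+i7 st+blt  dual
c5: i8+i9 and+mulh  dual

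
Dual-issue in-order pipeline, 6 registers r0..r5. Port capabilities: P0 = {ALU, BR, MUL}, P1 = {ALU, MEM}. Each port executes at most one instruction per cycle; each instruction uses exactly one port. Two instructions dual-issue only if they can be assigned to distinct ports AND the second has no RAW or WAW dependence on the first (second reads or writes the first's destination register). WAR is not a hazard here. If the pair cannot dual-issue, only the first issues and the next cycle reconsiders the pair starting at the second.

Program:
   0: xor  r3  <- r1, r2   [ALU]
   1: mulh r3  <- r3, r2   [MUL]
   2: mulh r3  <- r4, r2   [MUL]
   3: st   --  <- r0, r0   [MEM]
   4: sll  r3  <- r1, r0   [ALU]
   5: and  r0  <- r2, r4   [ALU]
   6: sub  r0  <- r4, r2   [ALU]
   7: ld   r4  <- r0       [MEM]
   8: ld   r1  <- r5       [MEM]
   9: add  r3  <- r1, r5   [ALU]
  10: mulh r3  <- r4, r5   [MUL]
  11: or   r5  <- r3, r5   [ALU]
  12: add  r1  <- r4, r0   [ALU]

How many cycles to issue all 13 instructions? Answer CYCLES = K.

#0 head=0: xor i0 RAW+WAW r3
#1 head=1: mulh i1 no-port MUL/MUL
#2 head=2: mulh st i2&i3 pair
#3 head=4: sll and i4&i5 pair
#4 head=6: sub i6 RAW r0
#5 head=7: ld i7 no-port MEM/MEM
#6 head=8: ld i8 RAW r1
#7 head=9: add i9 WAW r3
#8 head=10: mulh i10 RAW r3
#9 head=11: or add i11&i12 pair

CYCLES = 10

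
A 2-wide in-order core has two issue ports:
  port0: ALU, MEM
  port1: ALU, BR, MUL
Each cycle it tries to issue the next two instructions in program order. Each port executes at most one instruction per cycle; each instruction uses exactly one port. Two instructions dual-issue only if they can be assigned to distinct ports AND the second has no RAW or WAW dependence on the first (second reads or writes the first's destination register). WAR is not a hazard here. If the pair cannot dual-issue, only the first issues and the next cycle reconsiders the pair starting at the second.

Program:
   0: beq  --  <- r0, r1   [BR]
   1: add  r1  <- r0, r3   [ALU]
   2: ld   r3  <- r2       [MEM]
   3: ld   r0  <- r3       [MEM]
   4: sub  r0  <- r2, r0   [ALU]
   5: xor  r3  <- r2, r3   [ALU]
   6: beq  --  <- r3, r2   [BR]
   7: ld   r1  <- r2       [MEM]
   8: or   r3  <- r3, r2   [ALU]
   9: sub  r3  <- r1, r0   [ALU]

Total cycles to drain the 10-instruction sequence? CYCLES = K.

c0: i0&i1 beq.BR/add.ALU  dual
c1: i2 ld.MEM  no-port MEM/MEM
c2: i3 ld.MEM  RAW+WAW r0
c3: i4&i5 sub.ALU/xor.ALU  dual
c4: i6&i7 beq.BR/ld.MEM  dual
c5: i8 or.ALU  WAW r3
c6: i9 sub.ALU  tail

CYCLES = 7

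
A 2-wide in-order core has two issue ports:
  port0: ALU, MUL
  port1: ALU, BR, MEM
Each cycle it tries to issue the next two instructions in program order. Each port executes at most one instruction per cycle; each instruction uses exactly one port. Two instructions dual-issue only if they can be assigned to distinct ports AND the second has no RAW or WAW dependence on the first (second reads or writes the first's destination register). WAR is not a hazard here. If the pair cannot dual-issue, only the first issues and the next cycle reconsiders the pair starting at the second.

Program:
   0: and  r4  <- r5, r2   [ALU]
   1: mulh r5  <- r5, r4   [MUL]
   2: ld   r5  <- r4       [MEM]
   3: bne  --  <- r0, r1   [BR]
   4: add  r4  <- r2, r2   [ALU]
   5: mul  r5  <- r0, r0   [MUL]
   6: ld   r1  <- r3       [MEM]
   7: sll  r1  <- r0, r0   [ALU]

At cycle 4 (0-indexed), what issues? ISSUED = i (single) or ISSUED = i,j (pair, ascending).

#0 head=0: and.ALU i0 RAW r4
#1 head=1: mulh.MUL i1 WAW r5
#2 head=2: ld.MEM i2 no-port MEM/BR
#3 head=3: bne.BR/add.ALU i3+i4 dual
#4 head=5: mul.MUL/ld.MEM i5+i6 dual
#5 head=7: sll.ALU i7 tail

ISSUED = 5,6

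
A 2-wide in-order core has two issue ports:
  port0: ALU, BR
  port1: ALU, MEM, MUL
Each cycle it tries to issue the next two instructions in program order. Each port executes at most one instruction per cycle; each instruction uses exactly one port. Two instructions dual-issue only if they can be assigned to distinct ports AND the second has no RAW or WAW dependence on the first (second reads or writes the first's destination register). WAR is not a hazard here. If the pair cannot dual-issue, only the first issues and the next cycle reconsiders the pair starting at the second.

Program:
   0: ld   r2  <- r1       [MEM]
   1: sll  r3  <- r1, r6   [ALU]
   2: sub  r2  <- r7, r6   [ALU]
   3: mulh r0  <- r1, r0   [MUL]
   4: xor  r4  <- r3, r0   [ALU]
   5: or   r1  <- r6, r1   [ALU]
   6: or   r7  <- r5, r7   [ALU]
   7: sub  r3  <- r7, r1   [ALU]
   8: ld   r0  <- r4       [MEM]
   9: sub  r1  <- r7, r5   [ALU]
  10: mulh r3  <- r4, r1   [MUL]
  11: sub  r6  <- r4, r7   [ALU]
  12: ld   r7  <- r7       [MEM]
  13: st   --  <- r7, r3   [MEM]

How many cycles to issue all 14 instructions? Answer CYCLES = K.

CYCLES = 9

c0: i0+i1 ld;sll  dual
c1: i2+i3 sub;mulh  dual
c2: i4+i5 xor;or  dual
c3: i6 or  RAW r7
c4: i7+i8 sub;ld  dual
c5: i9 sub  RAW r1
c6: i10+i11 mulh;sub  dual
c7: i12 ld  no-port MEM/MEM
c8: i13 st  tail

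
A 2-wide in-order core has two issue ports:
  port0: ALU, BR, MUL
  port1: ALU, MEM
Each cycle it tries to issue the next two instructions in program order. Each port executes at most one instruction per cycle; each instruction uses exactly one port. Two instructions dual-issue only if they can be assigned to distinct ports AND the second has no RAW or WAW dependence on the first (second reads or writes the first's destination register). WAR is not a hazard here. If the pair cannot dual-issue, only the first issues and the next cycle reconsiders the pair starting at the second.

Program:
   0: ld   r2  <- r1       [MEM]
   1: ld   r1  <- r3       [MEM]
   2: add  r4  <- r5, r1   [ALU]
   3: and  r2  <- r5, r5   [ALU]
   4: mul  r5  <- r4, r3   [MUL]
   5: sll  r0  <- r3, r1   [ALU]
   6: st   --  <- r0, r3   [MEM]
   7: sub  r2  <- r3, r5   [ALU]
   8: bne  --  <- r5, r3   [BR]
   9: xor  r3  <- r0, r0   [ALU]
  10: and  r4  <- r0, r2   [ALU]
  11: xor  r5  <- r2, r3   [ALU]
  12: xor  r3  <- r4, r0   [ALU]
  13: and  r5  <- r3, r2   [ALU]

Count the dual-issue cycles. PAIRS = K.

  cy0 -> i0 (ld.MEM) no-port MEM/MEM
  cy1 -> i1 (ld.MEM) RAW r1
  cy2 -> i2,i3 (add.ALU;and.ALU) pair
  cy3 -> i4,i5 (mul.MUL;sll.ALU) pair
  cy4 -> i6,i7 (st.MEM;sub.ALU) pair
  cy5 -> i8,i9 (bne.BR;xor.ALU) pair
  cy6 -> i10,i11 (and.ALU;xor.ALU) pair
  cy7 -> i12 (xor.ALU) RAW r3
  cy8 -> i13 (and.ALU) tail

PAIRS = 5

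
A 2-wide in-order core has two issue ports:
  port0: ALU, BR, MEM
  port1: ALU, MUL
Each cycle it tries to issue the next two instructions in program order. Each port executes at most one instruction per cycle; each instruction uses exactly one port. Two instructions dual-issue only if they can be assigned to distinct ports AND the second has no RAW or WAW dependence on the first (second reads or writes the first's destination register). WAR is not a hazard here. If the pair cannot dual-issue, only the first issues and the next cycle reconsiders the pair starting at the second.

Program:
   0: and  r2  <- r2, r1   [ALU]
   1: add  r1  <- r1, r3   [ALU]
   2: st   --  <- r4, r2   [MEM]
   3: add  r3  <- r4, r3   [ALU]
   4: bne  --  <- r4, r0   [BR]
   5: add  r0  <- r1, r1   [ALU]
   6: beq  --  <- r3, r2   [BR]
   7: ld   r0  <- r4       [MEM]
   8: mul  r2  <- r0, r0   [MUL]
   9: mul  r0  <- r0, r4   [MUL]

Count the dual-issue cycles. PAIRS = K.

PAIRS = 3

#0 head=0: and add i0,i1 2-wide
#1 head=2: st add i2,i3 2-wide
#2 head=4: bne add i4,i5 2-wide
#3 head=6: beq i6 no-port BR/MEM
#4 head=7: ld i7 RAW r0
#5 head=8: mul i8 no-port MUL/MUL
#6 head=9: mul i9 tail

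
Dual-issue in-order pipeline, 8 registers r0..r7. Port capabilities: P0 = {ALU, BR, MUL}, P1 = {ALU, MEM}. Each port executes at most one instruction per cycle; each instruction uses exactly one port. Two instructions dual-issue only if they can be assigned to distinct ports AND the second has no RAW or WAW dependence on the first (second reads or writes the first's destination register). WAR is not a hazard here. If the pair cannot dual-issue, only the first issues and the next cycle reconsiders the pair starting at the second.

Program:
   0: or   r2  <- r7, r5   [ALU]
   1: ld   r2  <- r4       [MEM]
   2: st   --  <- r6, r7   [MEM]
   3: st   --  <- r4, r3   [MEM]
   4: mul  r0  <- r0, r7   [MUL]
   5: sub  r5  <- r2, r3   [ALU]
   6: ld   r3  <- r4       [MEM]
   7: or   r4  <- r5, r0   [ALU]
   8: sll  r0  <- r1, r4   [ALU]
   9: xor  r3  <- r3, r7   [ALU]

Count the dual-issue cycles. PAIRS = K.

PAIRS = 3

[0] i0  or.ALU  -- WAW r2
[1] i1  ld.MEM  -- no-port MEM/MEM
[2] i2  st.MEM  -- no-port MEM/MEM
[3] i3+i4  st.MEM/mul.MUL  -- dual
[4] i5+i6  sub.ALU/ld.MEM  -- dual
[5] i7  or.ALU  -- RAW r4
[6] i8+i9  sll.ALU/xor.ALU  -- dual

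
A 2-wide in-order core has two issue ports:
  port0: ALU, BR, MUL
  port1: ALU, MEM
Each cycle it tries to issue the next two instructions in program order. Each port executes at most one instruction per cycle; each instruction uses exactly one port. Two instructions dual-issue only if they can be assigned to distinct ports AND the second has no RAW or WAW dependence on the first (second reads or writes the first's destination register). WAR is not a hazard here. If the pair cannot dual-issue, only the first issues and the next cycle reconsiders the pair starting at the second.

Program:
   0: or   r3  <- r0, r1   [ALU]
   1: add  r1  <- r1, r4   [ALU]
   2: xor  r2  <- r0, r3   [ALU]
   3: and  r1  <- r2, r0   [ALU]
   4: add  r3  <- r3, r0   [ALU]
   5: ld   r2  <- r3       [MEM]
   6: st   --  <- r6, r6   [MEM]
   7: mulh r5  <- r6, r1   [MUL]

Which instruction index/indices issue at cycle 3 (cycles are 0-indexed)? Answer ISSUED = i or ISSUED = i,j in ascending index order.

#0 head=0: or;add i0&i1 2-wide
#1 head=2: xor i2 RAW r2
#2 head=3: and;add i3&i4 2-wide
#3 head=5: ld i5 no-port MEM/MEM
#4 head=6: st;mulh i6&i7 2-wide

ISSUED = 5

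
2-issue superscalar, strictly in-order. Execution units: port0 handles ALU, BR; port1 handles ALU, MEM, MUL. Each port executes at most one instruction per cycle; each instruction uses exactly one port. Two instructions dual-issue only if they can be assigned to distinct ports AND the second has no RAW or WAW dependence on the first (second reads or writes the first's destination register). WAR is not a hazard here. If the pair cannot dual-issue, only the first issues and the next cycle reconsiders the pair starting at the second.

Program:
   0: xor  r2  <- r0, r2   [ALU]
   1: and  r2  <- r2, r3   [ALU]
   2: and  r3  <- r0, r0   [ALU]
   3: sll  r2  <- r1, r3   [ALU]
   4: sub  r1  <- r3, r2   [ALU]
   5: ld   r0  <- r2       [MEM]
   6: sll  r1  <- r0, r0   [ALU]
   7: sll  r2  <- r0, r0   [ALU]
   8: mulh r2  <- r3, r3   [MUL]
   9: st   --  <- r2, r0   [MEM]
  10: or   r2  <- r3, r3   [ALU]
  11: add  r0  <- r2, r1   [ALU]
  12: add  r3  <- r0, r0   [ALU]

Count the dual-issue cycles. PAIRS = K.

PAIRS = 4

t=0 i0:xor.ALU ; RAW+WAW r2
t=1 i1/i2:and.ALU/and.ALU ; pair
t=2 i3:sll.ALU ; RAW r2
t=3 i4/i5:sub.ALU/ld.MEM ; pair
t=4 i6/i7:sll.ALU/sll.ALU ; pair
t=5 i8:mulh.MUL ; no-port MUL/MEM
t=6 i9/i10:st.MEM/or.ALU ; pair
t=7 i11:add.ALU ; RAW r0
t=8 i12:add.ALU ; tail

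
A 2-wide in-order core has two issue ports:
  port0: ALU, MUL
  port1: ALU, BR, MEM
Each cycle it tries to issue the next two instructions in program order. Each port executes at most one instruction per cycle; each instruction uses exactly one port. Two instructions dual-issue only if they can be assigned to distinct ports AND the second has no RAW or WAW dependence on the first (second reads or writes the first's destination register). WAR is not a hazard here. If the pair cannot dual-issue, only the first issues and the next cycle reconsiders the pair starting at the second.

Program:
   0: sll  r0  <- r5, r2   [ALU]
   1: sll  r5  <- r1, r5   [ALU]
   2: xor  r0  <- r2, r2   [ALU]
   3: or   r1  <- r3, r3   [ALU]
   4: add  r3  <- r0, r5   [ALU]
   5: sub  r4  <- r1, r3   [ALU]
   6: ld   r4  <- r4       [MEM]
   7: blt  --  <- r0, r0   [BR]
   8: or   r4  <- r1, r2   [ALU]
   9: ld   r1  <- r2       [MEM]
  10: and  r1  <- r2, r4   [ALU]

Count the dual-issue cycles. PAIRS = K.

PAIRS = 3

#0 head=0: sll.ALU+sll.ALU i0,i1 2-wide
#1 head=2: xor.ALU+or.ALU i2,i3 2-wide
#2 head=4: add.ALU i4 RAW r3
#3 head=5: sub.ALU i5 RAW+WAW r4
#4 head=6: ld.MEM i6 no-port MEM/BR
#5 head=7: blt.BR+or.ALU i7,i8 2-wide
#6 head=9: ld.MEM i9 WAW r1
#7 head=10: and.ALU i10 tail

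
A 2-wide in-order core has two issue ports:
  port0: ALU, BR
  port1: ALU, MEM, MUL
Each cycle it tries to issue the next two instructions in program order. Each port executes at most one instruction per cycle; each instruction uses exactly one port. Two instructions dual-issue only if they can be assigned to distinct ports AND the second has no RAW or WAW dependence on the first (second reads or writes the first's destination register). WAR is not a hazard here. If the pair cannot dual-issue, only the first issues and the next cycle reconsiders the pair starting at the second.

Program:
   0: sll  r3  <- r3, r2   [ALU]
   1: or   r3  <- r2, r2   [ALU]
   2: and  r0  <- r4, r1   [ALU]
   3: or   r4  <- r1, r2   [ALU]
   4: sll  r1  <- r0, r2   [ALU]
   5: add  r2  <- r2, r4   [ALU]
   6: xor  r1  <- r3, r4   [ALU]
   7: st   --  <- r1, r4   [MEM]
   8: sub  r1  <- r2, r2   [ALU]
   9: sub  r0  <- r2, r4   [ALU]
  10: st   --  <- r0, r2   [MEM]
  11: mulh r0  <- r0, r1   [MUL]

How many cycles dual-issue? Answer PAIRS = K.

PAIRS = 4

  cy0 -> i0 (sll.ALU) WAW r3
  cy1 -> i1+i2 (or.ALU;and.ALU) pair
  cy2 -> i3+i4 (or.ALU;sll.ALU) pair
  cy3 -> i5+i6 (add.ALU;xor.ALU) pair
  cy4 -> i7+i8 (st.MEM;sub.ALU) pair
  cy5 -> i9 (sub.ALU) RAW r0
  cy6 -> i10 (st.MEM) no-port MEM/MUL
  cy7 -> i11 (mulh.MUL) tail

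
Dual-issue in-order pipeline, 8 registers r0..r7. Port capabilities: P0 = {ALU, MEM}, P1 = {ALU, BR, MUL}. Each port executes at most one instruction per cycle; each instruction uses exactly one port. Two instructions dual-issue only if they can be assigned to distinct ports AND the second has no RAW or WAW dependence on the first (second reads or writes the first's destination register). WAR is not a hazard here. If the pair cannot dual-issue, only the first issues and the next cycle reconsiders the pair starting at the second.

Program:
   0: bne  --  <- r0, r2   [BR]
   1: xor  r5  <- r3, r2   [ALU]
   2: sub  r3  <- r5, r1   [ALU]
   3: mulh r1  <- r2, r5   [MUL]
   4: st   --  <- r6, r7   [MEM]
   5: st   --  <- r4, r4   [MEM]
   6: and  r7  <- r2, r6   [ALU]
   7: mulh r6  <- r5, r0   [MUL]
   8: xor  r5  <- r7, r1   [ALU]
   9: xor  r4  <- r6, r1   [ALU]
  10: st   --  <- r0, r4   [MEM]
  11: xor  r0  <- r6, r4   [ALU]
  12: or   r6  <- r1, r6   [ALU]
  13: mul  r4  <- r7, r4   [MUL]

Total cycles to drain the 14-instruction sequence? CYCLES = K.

CYCLES = 8

  cy0 -> i0/i1 (bne xor) 2-wide
  cy1 -> i2/i3 (sub mulh) 2-wide
  cy2 -> i4 (st) no-port MEM/MEM
  cy3 -> i5/i6 (st and) 2-wide
  cy4 -> i7/i8 (mulh xor) 2-wide
  cy5 -> i9 (xor) RAW r4
  cy6 -> i10/i11 (st xor) 2-wide
  cy7 -> i12/i13 (or mul) 2-wide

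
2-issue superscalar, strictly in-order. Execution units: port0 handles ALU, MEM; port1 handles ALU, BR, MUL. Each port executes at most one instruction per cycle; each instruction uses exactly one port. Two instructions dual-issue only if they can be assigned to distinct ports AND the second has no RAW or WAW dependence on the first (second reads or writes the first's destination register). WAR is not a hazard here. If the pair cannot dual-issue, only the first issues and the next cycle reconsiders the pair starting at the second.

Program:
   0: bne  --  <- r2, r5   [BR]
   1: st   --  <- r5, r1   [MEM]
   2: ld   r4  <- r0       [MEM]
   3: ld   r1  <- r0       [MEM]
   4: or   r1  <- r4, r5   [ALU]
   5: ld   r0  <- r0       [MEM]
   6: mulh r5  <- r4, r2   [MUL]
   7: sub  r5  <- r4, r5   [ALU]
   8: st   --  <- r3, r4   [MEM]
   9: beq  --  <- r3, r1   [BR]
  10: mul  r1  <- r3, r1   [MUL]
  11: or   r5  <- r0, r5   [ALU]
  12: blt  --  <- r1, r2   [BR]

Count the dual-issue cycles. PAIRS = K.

PAIRS = 4

  cy0 -> i0,i1 (bne;st) 2-wide
  cy1 -> i2 (ld) no-port MEM/MEM
  cy2 -> i3 (ld) WAW r1
  cy3 -> i4,i5 (or;ld) 2-wide
  cy4 -> i6 (mulh) RAW+WAW r5
  cy5 -> i7,i8 (sub;st) 2-wide
  cy6 -> i9 (beq) no-port BR/MUL
  cy7 -> i10,i11 (mul;or) 2-wide
  cy8 -> i12 (blt) tail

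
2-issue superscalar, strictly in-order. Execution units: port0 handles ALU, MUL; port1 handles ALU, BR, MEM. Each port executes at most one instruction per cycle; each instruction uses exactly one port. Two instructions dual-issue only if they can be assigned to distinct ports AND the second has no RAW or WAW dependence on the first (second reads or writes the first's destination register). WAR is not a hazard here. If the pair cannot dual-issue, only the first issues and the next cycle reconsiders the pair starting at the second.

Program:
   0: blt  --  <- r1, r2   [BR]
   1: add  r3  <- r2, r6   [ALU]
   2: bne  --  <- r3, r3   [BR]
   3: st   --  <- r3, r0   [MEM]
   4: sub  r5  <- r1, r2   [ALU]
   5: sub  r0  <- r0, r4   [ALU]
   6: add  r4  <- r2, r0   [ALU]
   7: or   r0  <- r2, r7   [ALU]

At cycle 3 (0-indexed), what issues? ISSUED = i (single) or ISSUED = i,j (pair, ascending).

#0 head=0: blt+add i0,i1 pair
#1 head=2: bne i2 no-port BR/MEM
#2 head=3: st+sub i3,i4 pair
#3 head=5: sub i5 RAW r0
#4 head=6: add+or i6,i7 pair

ISSUED = 5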